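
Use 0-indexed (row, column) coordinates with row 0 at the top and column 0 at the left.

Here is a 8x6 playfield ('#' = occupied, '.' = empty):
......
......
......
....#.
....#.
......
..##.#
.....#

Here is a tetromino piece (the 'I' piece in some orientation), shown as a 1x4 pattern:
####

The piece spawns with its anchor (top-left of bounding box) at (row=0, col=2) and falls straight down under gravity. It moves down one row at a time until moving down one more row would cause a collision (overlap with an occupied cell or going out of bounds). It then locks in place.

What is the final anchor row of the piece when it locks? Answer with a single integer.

Spawn at (row=0, col=2). Try each row:
  row 0: fits
  row 1: fits
  row 2: fits
  row 3: blocked -> lock at row 2

Answer: 2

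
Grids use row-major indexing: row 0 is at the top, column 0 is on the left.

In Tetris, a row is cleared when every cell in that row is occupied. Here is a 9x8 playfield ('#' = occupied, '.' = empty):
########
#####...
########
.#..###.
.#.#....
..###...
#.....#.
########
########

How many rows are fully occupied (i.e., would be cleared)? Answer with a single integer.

Check each row:
  row 0: 0 empty cells -> FULL (clear)
  row 1: 3 empty cells -> not full
  row 2: 0 empty cells -> FULL (clear)
  row 3: 4 empty cells -> not full
  row 4: 6 empty cells -> not full
  row 5: 5 empty cells -> not full
  row 6: 6 empty cells -> not full
  row 7: 0 empty cells -> FULL (clear)
  row 8: 0 empty cells -> FULL (clear)
Total rows cleared: 4

Answer: 4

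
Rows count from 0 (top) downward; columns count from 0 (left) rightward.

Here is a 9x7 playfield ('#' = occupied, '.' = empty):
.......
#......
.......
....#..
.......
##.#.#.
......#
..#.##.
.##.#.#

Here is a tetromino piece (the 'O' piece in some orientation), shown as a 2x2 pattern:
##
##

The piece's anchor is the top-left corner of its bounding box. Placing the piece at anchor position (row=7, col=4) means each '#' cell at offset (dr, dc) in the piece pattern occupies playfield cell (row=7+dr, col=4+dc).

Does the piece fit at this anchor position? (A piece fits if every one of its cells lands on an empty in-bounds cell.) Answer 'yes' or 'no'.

Answer: no

Derivation:
Check each piece cell at anchor (7, 4):
  offset (0,0) -> (7,4): occupied ('#') -> FAIL
  offset (0,1) -> (7,5): occupied ('#') -> FAIL
  offset (1,0) -> (8,4): occupied ('#') -> FAIL
  offset (1,1) -> (8,5): empty -> OK
All cells valid: no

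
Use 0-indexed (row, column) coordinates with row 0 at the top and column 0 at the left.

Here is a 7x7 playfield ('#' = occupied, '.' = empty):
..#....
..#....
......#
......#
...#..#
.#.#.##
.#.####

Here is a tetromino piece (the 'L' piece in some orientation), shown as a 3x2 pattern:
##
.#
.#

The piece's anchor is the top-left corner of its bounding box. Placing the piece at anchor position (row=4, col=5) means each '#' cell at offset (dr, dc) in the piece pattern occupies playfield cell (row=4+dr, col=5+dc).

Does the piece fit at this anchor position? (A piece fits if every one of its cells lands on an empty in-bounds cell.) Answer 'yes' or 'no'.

Answer: no

Derivation:
Check each piece cell at anchor (4, 5):
  offset (0,0) -> (4,5): empty -> OK
  offset (0,1) -> (4,6): occupied ('#') -> FAIL
  offset (1,1) -> (5,6): occupied ('#') -> FAIL
  offset (2,1) -> (6,6): occupied ('#') -> FAIL
All cells valid: no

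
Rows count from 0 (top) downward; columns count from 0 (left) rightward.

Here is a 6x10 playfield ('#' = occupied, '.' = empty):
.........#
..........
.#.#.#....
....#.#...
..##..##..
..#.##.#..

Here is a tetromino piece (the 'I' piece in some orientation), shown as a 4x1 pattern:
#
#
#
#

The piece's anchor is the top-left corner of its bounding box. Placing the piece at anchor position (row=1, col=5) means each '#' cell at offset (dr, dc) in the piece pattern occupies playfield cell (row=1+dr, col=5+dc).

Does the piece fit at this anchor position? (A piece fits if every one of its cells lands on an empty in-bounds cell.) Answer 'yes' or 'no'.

Answer: no

Derivation:
Check each piece cell at anchor (1, 5):
  offset (0,0) -> (1,5): empty -> OK
  offset (1,0) -> (2,5): occupied ('#') -> FAIL
  offset (2,0) -> (3,5): empty -> OK
  offset (3,0) -> (4,5): empty -> OK
All cells valid: no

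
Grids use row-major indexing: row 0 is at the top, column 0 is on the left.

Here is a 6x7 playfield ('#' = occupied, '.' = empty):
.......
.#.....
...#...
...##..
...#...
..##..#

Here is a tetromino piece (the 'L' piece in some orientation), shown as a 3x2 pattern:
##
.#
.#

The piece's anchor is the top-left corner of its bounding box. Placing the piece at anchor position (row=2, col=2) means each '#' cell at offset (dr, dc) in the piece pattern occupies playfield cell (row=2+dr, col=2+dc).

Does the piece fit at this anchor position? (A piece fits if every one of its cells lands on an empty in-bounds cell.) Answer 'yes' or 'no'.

Check each piece cell at anchor (2, 2):
  offset (0,0) -> (2,2): empty -> OK
  offset (0,1) -> (2,3): occupied ('#') -> FAIL
  offset (1,1) -> (3,3): occupied ('#') -> FAIL
  offset (2,1) -> (4,3): occupied ('#') -> FAIL
All cells valid: no

Answer: no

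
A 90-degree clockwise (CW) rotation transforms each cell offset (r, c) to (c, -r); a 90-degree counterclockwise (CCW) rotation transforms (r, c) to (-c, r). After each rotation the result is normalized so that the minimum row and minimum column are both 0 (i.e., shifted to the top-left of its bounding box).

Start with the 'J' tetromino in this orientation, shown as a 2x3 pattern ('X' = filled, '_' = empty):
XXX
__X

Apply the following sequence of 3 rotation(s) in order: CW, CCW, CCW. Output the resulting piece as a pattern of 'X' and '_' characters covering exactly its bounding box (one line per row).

Answer: XX
X_
X_

Derivation:
Start:
XXX
__X
After rotation 1 (CW):
_X
_X
XX
After rotation 2 (CCW):
XXX
__X
After rotation 3 (CCW):
XX
X_
X_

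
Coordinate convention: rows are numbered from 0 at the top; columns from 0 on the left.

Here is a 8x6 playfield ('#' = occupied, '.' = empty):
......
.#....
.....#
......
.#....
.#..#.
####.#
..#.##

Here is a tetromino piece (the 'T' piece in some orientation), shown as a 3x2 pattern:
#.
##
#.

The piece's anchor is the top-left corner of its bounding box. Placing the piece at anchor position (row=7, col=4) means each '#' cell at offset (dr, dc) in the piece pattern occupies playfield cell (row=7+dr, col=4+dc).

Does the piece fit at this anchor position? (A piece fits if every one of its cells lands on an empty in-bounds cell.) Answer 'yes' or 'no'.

Check each piece cell at anchor (7, 4):
  offset (0,0) -> (7,4): occupied ('#') -> FAIL
  offset (1,0) -> (8,4): out of bounds -> FAIL
  offset (1,1) -> (8,5): out of bounds -> FAIL
  offset (2,0) -> (9,4): out of bounds -> FAIL
All cells valid: no

Answer: no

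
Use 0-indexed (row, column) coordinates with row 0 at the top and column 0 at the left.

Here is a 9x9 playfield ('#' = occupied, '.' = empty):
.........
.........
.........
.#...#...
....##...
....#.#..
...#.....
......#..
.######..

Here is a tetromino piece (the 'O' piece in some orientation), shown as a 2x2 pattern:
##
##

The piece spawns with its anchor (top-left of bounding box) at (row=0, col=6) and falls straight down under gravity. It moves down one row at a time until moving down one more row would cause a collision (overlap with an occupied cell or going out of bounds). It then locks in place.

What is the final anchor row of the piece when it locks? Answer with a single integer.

Answer: 3

Derivation:
Spawn at (row=0, col=6). Try each row:
  row 0: fits
  row 1: fits
  row 2: fits
  row 3: fits
  row 4: blocked -> lock at row 3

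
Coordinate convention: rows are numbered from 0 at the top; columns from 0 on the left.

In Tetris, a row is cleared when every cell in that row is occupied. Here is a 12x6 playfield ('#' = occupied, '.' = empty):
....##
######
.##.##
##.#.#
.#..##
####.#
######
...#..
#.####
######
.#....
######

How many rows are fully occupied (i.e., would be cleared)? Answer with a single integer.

Check each row:
  row 0: 4 empty cells -> not full
  row 1: 0 empty cells -> FULL (clear)
  row 2: 2 empty cells -> not full
  row 3: 2 empty cells -> not full
  row 4: 3 empty cells -> not full
  row 5: 1 empty cell -> not full
  row 6: 0 empty cells -> FULL (clear)
  row 7: 5 empty cells -> not full
  row 8: 1 empty cell -> not full
  row 9: 0 empty cells -> FULL (clear)
  row 10: 5 empty cells -> not full
  row 11: 0 empty cells -> FULL (clear)
Total rows cleared: 4

Answer: 4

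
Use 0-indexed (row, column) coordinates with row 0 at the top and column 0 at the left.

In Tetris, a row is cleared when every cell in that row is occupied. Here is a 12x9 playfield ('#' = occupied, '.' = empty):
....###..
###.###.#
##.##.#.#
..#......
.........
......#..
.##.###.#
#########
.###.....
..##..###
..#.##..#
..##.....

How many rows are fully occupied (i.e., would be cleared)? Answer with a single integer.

Answer: 1

Derivation:
Check each row:
  row 0: 6 empty cells -> not full
  row 1: 2 empty cells -> not full
  row 2: 3 empty cells -> not full
  row 3: 8 empty cells -> not full
  row 4: 9 empty cells -> not full
  row 5: 8 empty cells -> not full
  row 6: 3 empty cells -> not full
  row 7: 0 empty cells -> FULL (clear)
  row 8: 6 empty cells -> not full
  row 9: 4 empty cells -> not full
  row 10: 5 empty cells -> not full
  row 11: 7 empty cells -> not full
Total rows cleared: 1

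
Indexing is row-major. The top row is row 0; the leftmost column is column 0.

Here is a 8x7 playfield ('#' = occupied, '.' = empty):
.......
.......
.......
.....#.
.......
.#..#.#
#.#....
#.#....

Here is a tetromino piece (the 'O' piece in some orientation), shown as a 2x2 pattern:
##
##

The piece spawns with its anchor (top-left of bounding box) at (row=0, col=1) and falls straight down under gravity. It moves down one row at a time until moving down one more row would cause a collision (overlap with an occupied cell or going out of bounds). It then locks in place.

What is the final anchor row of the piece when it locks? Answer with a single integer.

Spawn at (row=0, col=1). Try each row:
  row 0: fits
  row 1: fits
  row 2: fits
  row 3: fits
  row 4: blocked -> lock at row 3

Answer: 3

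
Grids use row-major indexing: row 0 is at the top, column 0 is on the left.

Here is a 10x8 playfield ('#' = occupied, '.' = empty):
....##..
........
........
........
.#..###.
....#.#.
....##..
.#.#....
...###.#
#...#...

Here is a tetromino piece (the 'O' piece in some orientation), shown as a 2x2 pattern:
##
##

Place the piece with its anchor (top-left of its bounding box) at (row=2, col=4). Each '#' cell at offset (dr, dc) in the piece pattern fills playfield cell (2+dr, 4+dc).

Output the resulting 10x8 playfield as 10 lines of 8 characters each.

Answer: ....##..
........
....##..
....##..
.#..###.
....#.#.
....##..
.#.#....
...###.#
#...#...

Derivation:
Fill (2+0,4+0) = (2,4)
Fill (2+0,4+1) = (2,5)
Fill (2+1,4+0) = (3,4)
Fill (2+1,4+1) = (3,5)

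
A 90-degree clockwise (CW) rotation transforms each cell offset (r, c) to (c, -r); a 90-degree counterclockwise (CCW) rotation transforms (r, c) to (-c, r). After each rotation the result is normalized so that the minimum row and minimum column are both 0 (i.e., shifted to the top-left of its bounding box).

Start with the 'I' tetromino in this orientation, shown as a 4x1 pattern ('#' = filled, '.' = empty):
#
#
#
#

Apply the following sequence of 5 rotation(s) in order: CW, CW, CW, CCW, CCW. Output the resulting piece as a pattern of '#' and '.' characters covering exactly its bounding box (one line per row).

Answer: ####

Derivation:
Start:
#
#
#
#
After rotation 1 (CW):
####
After rotation 2 (CW):
#
#
#
#
After rotation 3 (CW):
####
After rotation 4 (CCW):
#
#
#
#
After rotation 5 (CCW):
####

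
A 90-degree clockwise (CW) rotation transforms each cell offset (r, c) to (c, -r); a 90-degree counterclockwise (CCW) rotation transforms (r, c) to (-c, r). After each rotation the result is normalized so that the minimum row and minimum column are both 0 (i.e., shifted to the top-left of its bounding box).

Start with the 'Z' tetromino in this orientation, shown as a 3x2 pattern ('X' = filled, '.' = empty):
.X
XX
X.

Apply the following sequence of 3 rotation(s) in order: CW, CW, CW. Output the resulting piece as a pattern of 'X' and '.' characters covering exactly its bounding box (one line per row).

Start:
.X
XX
X.
After rotation 1 (CW):
XX.
.XX
After rotation 2 (CW):
.X
XX
X.
After rotation 3 (CW):
XX.
.XX

Answer: XX.
.XX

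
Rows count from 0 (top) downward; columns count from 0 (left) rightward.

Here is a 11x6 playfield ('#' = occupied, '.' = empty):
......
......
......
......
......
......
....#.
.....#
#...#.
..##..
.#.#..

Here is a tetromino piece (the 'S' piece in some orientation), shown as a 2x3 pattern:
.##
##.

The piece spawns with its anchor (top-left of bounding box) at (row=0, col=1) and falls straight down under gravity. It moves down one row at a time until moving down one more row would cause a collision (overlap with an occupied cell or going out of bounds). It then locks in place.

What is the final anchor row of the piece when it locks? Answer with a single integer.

Answer: 7

Derivation:
Spawn at (row=0, col=1). Try each row:
  row 0: fits
  row 1: fits
  row 2: fits
  row 3: fits
  row 4: fits
  row 5: fits
  row 6: fits
  row 7: fits
  row 8: blocked -> lock at row 7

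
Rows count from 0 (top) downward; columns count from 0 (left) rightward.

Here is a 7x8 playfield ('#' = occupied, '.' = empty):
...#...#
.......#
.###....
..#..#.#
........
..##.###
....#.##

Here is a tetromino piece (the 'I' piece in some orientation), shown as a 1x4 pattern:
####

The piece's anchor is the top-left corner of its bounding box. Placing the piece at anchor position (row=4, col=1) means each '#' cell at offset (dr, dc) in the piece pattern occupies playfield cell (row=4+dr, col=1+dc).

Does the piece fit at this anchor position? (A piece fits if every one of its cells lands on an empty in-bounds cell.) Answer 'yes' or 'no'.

Check each piece cell at anchor (4, 1):
  offset (0,0) -> (4,1): empty -> OK
  offset (0,1) -> (4,2): empty -> OK
  offset (0,2) -> (4,3): empty -> OK
  offset (0,3) -> (4,4): empty -> OK
All cells valid: yes

Answer: yes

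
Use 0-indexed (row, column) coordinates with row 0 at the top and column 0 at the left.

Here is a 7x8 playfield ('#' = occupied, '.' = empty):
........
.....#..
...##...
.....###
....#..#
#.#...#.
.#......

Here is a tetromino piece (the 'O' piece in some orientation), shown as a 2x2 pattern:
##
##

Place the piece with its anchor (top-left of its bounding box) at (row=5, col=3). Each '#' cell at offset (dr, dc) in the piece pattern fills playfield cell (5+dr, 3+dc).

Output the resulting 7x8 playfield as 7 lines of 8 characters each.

Fill (5+0,3+0) = (5,3)
Fill (5+0,3+1) = (5,4)
Fill (5+1,3+0) = (6,3)
Fill (5+1,3+1) = (6,4)

Answer: ........
.....#..
...##...
.....###
....#..#
#.###.#.
.#.##...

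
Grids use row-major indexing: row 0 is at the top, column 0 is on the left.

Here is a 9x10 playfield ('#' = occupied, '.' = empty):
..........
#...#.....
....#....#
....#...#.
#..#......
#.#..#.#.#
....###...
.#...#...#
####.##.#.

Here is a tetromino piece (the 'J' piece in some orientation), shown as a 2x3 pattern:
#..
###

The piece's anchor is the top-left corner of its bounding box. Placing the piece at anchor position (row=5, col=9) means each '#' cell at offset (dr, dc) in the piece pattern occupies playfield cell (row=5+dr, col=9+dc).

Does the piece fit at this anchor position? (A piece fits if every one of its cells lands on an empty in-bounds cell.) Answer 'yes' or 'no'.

Answer: no

Derivation:
Check each piece cell at anchor (5, 9):
  offset (0,0) -> (5,9): occupied ('#') -> FAIL
  offset (1,0) -> (6,9): empty -> OK
  offset (1,1) -> (6,10): out of bounds -> FAIL
  offset (1,2) -> (6,11): out of bounds -> FAIL
All cells valid: no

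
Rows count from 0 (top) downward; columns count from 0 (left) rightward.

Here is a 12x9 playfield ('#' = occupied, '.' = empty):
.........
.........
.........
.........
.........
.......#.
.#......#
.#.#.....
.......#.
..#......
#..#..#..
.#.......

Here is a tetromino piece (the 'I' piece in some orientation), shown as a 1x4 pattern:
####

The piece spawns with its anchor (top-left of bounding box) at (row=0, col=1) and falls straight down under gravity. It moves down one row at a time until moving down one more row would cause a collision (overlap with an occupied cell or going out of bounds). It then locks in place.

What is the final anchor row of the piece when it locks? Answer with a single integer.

Answer: 5

Derivation:
Spawn at (row=0, col=1). Try each row:
  row 0: fits
  row 1: fits
  row 2: fits
  row 3: fits
  row 4: fits
  row 5: fits
  row 6: blocked -> lock at row 5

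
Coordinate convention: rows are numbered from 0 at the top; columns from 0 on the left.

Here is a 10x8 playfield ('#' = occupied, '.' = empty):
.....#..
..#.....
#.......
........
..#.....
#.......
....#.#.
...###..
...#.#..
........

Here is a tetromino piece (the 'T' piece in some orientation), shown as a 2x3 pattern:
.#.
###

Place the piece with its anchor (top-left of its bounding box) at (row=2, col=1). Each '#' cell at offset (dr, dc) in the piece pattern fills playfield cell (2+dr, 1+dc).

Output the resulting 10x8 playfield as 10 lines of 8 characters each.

Fill (2+0,1+1) = (2,2)
Fill (2+1,1+0) = (3,1)
Fill (2+1,1+1) = (3,2)
Fill (2+1,1+2) = (3,3)

Answer: .....#..
..#.....
#.#.....
.###....
..#.....
#.......
....#.#.
...###..
...#.#..
........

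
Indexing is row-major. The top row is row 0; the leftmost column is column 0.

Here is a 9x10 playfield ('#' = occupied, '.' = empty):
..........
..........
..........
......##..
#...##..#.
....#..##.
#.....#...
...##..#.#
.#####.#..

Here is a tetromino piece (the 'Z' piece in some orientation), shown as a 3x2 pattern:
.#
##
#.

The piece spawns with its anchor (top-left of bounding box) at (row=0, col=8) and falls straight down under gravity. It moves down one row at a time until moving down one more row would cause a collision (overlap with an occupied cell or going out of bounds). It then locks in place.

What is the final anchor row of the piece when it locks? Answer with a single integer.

Answer: 1

Derivation:
Spawn at (row=0, col=8). Try each row:
  row 0: fits
  row 1: fits
  row 2: blocked -> lock at row 1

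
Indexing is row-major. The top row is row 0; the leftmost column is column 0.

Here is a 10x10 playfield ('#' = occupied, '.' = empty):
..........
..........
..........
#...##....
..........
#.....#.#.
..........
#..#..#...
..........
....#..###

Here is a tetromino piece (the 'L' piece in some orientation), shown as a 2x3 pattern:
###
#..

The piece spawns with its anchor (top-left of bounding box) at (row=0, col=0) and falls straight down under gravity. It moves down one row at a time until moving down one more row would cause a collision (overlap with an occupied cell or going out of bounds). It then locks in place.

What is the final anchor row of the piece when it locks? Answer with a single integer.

Answer: 1

Derivation:
Spawn at (row=0, col=0). Try each row:
  row 0: fits
  row 1: fits
  row 2: blocked -> lock at row 1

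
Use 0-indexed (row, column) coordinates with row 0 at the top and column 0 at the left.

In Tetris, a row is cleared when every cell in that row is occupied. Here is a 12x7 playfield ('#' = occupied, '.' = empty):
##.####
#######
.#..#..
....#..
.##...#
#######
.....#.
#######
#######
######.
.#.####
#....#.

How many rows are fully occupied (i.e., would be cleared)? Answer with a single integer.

Answer: 4

Derivation:
Check each row:
  row 0: 1 empty cell -> not full
  row 1: 0 empty cells -> FULL (clear)
  row 2: 5 empty cells -> not full
  row 3: 6 empty cells -> not full
  row 4: 4 empty cells -> not full
  row 5: 0 empty cells -> FULL (clear)
  row 6: 6 empty cells -> not full
  row 7: 0 empty cells -> FULL (clear)
  row 8: 0 empty cells -> FULL (clear)
  row 9: 1 empty cell -> not full
  row 10: 2 empty cells -> not full
  row 11: 5 empty cells -> not full
Total rows cleared: 4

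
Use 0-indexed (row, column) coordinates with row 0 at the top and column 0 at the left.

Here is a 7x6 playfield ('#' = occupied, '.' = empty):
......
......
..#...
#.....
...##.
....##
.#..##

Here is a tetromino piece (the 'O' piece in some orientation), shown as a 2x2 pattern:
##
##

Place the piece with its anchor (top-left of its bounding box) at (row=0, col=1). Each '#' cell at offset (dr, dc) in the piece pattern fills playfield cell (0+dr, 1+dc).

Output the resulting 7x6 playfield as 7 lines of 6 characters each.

Fill (0+0,1+0) = (0,1)
Fill (0+0,1+1) = (0,2)
Fill (0+1,1+0) = (1,1)
Fill (0+1,1+1) = (1,2)

Answer: .##...
.##...
..#...
#.....
...##.
....##
.#..##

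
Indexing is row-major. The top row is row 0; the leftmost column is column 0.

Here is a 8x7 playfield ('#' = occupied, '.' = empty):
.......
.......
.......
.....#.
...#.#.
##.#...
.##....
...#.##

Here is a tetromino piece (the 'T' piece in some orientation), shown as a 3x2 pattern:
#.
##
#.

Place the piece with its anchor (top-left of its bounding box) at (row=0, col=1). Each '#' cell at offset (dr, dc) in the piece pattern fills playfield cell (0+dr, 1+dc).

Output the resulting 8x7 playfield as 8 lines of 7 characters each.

Fill (0+0,1+0) = (0,1)
Fill (0+1,1+0) = (1,1)
Fill (0+1,1+1) = (1,2)
Fill (0+2,1+0) = (2,1)

Answer: .#.....
.##....
.#.....
.....#.
...#.#.
##.#...
.##....
...#.##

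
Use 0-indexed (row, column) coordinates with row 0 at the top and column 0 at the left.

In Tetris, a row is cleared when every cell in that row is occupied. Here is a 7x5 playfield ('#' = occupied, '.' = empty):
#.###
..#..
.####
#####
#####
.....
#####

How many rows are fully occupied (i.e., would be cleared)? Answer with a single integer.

Answer: 3

Derivation:
Check each row:
  row 0: 1 empty cell -> not full
  row 1: 4 empty cells -> not full
  row 2: 1 empty cell -> not full
  row 3: 0 empty cells -> FULL (clear)
  row 4: 0 empty cells -> FULL (clear)
  row 5: 5 empty cells -> not full
  row 6: 0 empty cells -> FULL (clear)
Total rows cleared: 3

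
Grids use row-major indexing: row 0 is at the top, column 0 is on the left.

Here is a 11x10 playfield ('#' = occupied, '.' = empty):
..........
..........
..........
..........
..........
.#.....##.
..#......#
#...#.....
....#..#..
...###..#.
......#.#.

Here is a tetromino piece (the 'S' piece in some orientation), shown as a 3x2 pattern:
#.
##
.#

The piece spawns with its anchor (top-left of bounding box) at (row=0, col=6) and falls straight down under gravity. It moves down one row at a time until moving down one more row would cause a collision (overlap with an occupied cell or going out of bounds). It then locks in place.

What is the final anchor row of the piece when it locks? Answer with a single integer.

Answer: 2

Derivation:
Spawn at (row=0, col=6). Try each row:
  row 0: fits
  row 1: fits
  row 2: fits
  row 3: blocked -> lock at row 2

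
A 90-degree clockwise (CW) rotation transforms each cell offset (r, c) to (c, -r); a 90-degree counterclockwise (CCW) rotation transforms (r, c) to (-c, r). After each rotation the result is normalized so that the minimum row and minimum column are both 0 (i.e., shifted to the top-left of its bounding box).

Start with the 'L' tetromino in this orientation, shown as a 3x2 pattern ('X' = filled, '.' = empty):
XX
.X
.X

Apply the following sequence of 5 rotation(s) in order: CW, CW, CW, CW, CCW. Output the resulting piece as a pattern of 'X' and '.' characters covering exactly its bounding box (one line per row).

Answer: XXX
X..

Derivation:
Start:
XX
.X
.X
After rotation 1 (CW):
..X
XXX
After rotation 2 (CW):
X.
X.
XX
After rotation 3 (CW):
XXX
X..
After rotation 4 (CW):
XX
.X
.X
After rotation 5 (CCW):
XXX
X..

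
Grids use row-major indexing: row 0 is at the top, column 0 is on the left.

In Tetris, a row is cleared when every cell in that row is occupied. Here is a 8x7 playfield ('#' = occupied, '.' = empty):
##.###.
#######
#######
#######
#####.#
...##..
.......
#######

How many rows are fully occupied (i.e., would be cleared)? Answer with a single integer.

Check each row:
  row 0: 2 empty cells -> not full
  row 1: 0 empty cells -> FULL (clear)
  row 2: 0 empty cells -> FULL (clear)
  row 3: 0 empty cells -> FULL (clear)
  row 4: 1 empty cell -> not full
  row 5: 5 empty cells -> not full
  row 6: 7 empty cells -> not full
  row 7: 0 empty cells -> FULL (clear)
Total rows cleared: 4

Answer: 4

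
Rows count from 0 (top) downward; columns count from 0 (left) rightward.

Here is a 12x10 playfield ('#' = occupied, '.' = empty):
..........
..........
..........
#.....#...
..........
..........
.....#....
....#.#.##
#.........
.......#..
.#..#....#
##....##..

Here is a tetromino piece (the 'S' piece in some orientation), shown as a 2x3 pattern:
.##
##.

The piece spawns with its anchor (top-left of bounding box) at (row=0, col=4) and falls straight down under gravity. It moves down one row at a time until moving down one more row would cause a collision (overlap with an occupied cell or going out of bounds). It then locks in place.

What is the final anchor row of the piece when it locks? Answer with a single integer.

Spawn at (row=0, col=4). Try each row:
  row 0: fits
  row 1: fits
  row 2: fits
  row 3: blocked -> lock at row 2

Answer: 2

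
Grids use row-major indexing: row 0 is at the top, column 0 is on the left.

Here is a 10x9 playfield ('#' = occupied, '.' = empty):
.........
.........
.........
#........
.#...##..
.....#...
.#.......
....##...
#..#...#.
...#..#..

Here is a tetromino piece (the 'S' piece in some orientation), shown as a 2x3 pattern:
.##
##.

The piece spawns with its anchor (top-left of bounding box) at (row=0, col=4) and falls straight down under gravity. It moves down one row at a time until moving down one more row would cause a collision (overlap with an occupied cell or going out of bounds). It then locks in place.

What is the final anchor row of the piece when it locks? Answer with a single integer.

Answer: 2

Derivation:
Spawn at (row=0, col=4). Try each row:
  row 0: fits
  row 1: fits
  row 2: fits
  row 3: blocked -> lock at row 2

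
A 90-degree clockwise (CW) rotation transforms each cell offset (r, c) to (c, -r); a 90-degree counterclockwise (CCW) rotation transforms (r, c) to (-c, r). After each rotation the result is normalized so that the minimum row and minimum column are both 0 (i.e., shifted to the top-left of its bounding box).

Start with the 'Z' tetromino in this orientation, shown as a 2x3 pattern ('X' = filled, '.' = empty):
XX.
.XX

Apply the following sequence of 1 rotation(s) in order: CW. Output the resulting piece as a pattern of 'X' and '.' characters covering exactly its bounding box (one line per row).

Start:
XX.
.XX
After rotation 1 (CW):
.X
XX
X.

Answer: .X
XX
X.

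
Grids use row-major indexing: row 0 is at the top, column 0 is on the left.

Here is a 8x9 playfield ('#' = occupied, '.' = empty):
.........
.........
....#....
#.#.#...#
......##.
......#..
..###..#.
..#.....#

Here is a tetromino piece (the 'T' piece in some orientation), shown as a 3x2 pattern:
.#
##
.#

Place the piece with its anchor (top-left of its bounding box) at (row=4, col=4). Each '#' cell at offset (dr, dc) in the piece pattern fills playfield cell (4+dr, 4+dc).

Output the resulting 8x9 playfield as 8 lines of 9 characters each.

Fill (4+0,4+1) = (4,5)
Fill (4+1,4+0) = (5,4)
Fill (4+1,4+1) = (5,5)
Fill (4+2,4+1) = (6,5)

Answer: .........
.........
....#....
#.#.#...#
.....###.
....###..
..####.#.
..#.....#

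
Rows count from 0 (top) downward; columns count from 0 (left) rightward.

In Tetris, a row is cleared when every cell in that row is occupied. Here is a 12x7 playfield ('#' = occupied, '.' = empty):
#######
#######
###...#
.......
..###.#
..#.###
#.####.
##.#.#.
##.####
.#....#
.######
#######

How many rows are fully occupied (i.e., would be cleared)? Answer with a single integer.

Answer: 3

Derivation:
Check each row:
  row 0: 0 empty cells -> FULL (clear)
  row 1: 0 empty cells -> FULL (clear)
  row 2: 3 empty cells -> not full
  row 3: 7 empty cells -> not full
  row 4: 3 empty cells -> not full
  row 5: 3 empty cells -> not full
  row 6: 2 empty cells -> not full
  row 7: 3 empty cells -> not full
  row 8: 1 empty cell -> not full
  row 9: 5 empty cells -> not full
  row 10: 1 empty cell -> not full
  row 11: 0 empty cells -> FULL (clear)
Total rows cleared: 3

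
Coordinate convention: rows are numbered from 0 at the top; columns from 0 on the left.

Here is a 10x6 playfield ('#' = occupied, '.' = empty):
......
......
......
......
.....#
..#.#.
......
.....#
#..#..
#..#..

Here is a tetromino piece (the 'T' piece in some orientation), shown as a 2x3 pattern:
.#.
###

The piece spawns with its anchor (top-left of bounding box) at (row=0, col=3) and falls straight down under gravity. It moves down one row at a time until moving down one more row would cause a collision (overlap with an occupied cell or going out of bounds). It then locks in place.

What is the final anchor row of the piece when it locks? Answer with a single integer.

Answer: 2

Derivation:
Spawn at (row=0, col=3). Try each row:
  row 0: fits
  row 1: fits
  row 2: fits
  row 3: blocked -> lock at row 2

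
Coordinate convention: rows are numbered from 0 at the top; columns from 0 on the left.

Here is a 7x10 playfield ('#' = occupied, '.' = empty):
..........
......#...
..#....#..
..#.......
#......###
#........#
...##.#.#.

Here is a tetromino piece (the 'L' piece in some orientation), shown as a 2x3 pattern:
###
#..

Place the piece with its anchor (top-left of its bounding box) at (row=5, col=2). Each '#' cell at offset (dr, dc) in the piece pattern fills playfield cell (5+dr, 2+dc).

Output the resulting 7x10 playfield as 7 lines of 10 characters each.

Answer: ..........
......#...
..#....#..
..#.......
#......###
#.###....#
..###.#.#.

Derivation:
Fill (5+0,2+0) = (5,2)
Fill (5+0,2+1) = (5,3)
Fill (5+0,2+2) = (5,4)
Fill (5+1,2+0) = (6,2)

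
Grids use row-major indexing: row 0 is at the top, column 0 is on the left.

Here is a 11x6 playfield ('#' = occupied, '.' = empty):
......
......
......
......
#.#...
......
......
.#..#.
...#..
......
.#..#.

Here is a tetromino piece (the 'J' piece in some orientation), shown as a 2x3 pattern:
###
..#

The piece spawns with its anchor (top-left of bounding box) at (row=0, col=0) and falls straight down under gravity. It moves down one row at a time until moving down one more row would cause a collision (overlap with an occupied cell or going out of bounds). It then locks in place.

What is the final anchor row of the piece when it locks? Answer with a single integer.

Answer: 2

Derivation:
Spawn at (row=0, col=0). Try each row:
  row 0: fits
  row 1: fits
  row 2: fits
  row 3: blocked -> lock at row 2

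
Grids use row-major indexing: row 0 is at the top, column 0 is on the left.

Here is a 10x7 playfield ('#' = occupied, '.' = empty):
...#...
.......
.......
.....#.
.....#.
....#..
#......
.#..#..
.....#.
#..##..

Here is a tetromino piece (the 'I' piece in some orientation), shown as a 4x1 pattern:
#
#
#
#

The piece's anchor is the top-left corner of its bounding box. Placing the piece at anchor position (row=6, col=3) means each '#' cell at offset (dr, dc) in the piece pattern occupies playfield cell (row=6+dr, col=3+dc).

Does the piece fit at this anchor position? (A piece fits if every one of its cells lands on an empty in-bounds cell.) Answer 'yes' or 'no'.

Answer: no

Derivation:
Check each piece cell at anchor (6, 3):
  offset (0,0) -> (6,3): empty -> OK
  offset (1,0) -> (7,3): empty -> OK
  offset (2,0) -> (8,3): empty -> OK
  offset (3,0) -> (9,3): occupied ('#') -> FAIL
All cells valid: no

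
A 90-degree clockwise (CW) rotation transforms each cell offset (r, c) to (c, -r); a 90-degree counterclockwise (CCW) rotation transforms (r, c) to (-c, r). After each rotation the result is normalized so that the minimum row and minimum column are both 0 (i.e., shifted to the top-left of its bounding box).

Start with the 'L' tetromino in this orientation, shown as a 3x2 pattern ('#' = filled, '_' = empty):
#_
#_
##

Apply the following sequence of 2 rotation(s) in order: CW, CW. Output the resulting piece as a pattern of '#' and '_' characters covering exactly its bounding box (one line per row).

Start:
#_
#_
##
After rotation 1 (CW):
###
#__
After rotation 2 (CW):
##
_#
_#

Answer: ##
_#
_#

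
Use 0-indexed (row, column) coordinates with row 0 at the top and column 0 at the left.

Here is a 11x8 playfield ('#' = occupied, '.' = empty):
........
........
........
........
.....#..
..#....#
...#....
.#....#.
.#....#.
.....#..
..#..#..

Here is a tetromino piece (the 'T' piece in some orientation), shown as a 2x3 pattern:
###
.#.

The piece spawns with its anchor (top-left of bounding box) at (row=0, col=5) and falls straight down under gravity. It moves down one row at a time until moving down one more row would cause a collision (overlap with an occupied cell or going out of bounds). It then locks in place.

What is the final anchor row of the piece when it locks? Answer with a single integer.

Answer: 3

Derivation:
Spawn at (row=0, col=5). Try each row:
  row 0: fits
  row 1: fits
  row 2: fits
  row 3: fits
  row 4: blocked -> lock at row 3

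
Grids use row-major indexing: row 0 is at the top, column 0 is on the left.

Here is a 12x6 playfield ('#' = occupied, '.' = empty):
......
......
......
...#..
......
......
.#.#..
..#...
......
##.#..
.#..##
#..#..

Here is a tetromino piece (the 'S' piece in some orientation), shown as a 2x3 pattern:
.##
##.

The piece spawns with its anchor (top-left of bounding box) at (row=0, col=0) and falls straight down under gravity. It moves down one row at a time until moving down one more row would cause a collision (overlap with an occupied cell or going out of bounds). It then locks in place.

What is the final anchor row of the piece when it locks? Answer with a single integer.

Spawn at (row=0, col=0). Try each row:
  row 0: fits
  row 1: fits
  row 2: fits
  row 3: fits
  row 4: fits
  row 5: blocked -> lock at row 4

Answer: 4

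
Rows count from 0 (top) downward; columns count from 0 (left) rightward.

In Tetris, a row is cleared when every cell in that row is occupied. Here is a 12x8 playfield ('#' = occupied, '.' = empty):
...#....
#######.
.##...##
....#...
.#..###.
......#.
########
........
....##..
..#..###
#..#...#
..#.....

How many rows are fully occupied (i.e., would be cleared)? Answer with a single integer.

Check each row:
  row 0: 7 empty cells -> not full
  row 1: 1 empty cell -> not full
  row 2: 4 empty cells -> not full
  row 3: 7 empty cells -> not full
  row 4: 4 empty cells -> not full
  row 5: 7 empty cells -> not full
  row 6: 0 empty cells -> FULL (clear)
  row 7: 8 empty cells -> not full
  row 8: 6 empty cells -> not full
  row 9: 4 empty cells -> not full
  row 10: 5 empty cells -> not full
  row 11: 7 empty cells -> not full
Total rows cleared: 1

Answer: 1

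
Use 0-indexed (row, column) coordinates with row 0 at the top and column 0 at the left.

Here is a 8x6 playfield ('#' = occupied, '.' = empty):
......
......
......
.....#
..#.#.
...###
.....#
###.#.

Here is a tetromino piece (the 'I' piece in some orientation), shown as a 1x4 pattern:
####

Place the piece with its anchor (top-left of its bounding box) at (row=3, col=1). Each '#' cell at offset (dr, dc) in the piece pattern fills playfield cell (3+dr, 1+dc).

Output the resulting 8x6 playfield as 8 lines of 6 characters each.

Fill (3+0,1+0) = (3,1)
Fill (3+0,1+1) = (3,2)
Fill (3+0,1+2) = (3,3)
Fill (3+0,1+3) = (3,4)

Answer: ......
......
......
.#####
..#.#.
...###
.....#
###.#.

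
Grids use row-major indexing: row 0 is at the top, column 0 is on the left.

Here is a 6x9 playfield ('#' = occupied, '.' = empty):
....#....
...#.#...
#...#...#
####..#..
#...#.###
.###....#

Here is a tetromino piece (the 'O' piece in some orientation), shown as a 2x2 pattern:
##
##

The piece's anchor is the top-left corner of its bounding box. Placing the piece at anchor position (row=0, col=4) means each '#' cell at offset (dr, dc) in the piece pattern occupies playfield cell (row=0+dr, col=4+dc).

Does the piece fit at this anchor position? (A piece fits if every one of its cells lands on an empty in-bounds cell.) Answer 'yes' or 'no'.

Check each piece cell at anchor (0, 4):
  offset (0,0) -> (0,4): occupied ('#') -> FAIL
  offset (0,1) -> (0,5): empty -> OK
  offset (1,0) -> (1,4): empty -> OK
  offset (1,1) -> (1,5): occupied ('#') -> FAIL
All cells valid: no

Answer: no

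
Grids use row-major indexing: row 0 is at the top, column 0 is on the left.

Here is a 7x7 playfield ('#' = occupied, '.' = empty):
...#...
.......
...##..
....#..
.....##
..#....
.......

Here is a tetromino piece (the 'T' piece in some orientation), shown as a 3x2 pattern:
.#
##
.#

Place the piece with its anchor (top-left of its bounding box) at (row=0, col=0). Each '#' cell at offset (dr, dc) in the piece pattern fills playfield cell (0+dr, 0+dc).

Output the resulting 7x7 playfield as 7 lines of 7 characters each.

Answer: .#.#...
##.....
.#.##..
....#..
.....##
..#....
.......

Derivation:
Fill (0+0,0+1) = (0,1)
Fill (0+1,0+0) = (1,0)
Fill (0+1,0+1) = (1,1)
Fill (0+2,0+1) = (2,1)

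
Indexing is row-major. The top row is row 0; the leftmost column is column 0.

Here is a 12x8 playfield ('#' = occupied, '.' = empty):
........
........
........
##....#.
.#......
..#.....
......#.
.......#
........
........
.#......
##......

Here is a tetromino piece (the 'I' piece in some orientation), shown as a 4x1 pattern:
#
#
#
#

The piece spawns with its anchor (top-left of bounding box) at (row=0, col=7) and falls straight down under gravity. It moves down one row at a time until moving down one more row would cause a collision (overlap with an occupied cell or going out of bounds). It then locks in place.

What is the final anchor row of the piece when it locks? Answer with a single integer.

Spawn at (row=0, col=7). Try each row:
  row 0: fits
  row 1: fits
  row 2: fits
  row 3: fits
  row 4: blocked -> lock at row 3

Answer: 3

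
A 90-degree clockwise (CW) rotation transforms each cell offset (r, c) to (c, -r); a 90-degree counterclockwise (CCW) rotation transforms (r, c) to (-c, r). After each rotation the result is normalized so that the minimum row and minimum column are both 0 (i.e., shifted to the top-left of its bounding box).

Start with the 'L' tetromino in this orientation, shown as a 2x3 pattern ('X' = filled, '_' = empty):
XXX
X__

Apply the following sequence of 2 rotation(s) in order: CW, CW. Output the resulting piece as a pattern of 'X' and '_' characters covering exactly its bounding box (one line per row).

Start:
XXX
X__
After rotation 1 (CW):
XX
_X
_X
After rotation 2 (CW):
__X
XXX

Answer: __X
XXX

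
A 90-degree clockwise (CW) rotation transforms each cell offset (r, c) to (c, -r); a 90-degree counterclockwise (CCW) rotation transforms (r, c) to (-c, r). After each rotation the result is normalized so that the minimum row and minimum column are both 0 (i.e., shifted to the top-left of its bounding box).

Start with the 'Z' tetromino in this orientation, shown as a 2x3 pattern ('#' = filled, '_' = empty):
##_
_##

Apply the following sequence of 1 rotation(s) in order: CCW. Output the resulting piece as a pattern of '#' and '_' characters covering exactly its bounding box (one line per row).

Answer: _#
##
#_

Derivation:
Start:
##_
_##
After rotation 1 (CCW):
_#
##
#_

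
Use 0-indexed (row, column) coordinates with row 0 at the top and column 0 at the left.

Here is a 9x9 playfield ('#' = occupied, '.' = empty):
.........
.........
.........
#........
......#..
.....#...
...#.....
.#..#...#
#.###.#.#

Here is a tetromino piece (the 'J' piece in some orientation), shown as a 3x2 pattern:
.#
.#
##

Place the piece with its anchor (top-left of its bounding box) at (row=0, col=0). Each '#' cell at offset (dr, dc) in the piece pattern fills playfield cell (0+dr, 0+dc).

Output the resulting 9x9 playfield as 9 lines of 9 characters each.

Answer: .#.......
.#.......
##.......
#........
......#..
.....#...
...#.....
.#..#...#
#.###.#.#

Derivation:
Fill (0+0,0+1) = (0,1)
Fill (0+1,0+1) = (1,1)
Fill (0+2,0+0) = (2,0)
Fill (0+2,0+1) = (2,1)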